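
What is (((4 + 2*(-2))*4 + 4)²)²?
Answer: 256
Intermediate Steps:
(((4 + 2*(-2))*4 + 4)²)² = (((4 - 4)*4 + 4)²)² = ((0*4 + 4)²)² = ((0 + 4)²)² = (4²)² = 16² = 256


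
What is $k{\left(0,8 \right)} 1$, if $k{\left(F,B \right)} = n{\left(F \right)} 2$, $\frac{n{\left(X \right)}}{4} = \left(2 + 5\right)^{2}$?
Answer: $392$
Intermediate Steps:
$n{\left(X \right)} = 196$ ($n{\left(X \right)} = 4 \left(2 + 5\right)^{2} = 4 \cdot 7^{2} = 4 \cdot 49 = 196$)
$k{\left(F,B \right)} = 392$ ($k{\left(F,B \right)} = 196 \cdot 2 = 392$)
$k{\left(0,8 \right)} 1 = 392 \cdot 1 = 392$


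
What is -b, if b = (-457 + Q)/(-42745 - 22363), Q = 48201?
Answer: 11936/16277 ≈ 0.73330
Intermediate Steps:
b = -11936/16277 (b = (-457 + 48201)/(-42745 - 22363) = 47744/(-65108) = 47744*(-1/65108) = -11936/16277 ≈ -0.73330)
-b = -1*(-11936/16277) = 11936/16277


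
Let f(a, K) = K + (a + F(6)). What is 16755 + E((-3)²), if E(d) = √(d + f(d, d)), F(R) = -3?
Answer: 16755 + 2*√6 ≈ 16760.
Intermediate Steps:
f(a, K) = -3 + K + a (f(a, K) = K + (a - 3) = K + (-3 + a) = -3 + K + a)
E(d) = √(-3 + 3*d) (E(d) = √(d + (-3 + d + d)) = √(d + (-3 + 2*d)) = √(-3 + 3*d))
16755 + E((-3)²) = 16755 + √(-3 + 3*(-3)²) = 16755 + √(-3 + 3*9) = 16755 + √(-3 + 27) = 16755 + √24 = 16755 + 2*√6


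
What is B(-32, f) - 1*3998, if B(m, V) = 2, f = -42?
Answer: -3996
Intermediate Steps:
B(-32, f) - 1*3998 = 2 - 1*3998 = 2 - 3998 = -3996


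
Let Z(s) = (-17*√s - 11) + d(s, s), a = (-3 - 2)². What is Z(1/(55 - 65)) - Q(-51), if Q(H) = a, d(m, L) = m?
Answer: -361/10 - 17*I*√10/10 ≈ -36.1 - 5.3759*I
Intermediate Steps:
a = 25 (a = (-5)² = 25)
Q(H) = 25
Z(s) = -11 + s - 17*√s (Z(s) = (-17*√s - 11) + s = (-11 - 17*√s) + s = -11 + s - 17*√s)
Z(1/(55 - 65)) - Q(-51) = (-11 + 1/(55 - 65) - 17*I*√10/10) - 1*25 = (-11 + 1/(-10) - 17*I*√10/10) - 25 = (-11 - ⅒ - 17*I*√10/10) - 25 = (-111/10 - 17*I*√10/10) - 25 = -361/10 - 17*I*√10/10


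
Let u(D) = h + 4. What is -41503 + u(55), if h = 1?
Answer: -41498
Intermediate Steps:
u(D) = 5 (u(D) = 1 + 4 = 5)
-41503 + u(55) = -41503 + 5 = -41498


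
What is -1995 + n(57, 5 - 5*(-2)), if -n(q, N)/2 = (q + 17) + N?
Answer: -2173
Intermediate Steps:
n(q, N) = -34 - 2*N - 2*q (n(q, N) = -2*((q + 17) + N) = -2*((17 + q) + N) = -2*(17 + N + q) = -34 - 2*N - 2*q)
-1995 + n(57, 5 - 5*(-2)) = -1995 + (-34 - 2*(5 - 5*(-2)) - 2*57) = -1995 + (-34 - 2*(5 + 10) - 114) = -1995 + (-34 - 2*15 - 114) = -1995 + (-34 - 30 - 114) = -1995 - 178 = -2173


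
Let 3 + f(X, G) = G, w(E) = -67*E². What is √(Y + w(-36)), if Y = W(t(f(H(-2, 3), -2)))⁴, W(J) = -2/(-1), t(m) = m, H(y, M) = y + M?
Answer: 4*I*√5426 ≈ 294.65*I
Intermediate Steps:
H(y, M) = M + y
f(X, G) = -3 + G
W(J) = 2 (W(J) = -2*(-1) = 2)
Y = 16 (Y = 2⁴ = 16)
√(Y + w(-36)) = √(16 - 67*(-36)²) = √(16 - 67*1296) = √(16 - 86832) = √(-86816) = 4*I*√5426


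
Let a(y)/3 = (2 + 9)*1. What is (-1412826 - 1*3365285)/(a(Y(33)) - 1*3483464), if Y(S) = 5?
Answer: 4778111/3483431 ≈ 1.3717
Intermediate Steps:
a(y) = 33 (a(y) = 3*((2 + 9)*1) = 3*(11*1) = 3*11 = 33)
(-1412826 - 1*3365285)/(a(Y(33)) - 1*3483464) = (-1412826 - 1*3365285)/(33 - 1*3483464) = (-1412826 - 3365285)/(33 - 3483464) = -4778111/(-3483431) = -4778111*(-1/3483431) = 4778111/3483431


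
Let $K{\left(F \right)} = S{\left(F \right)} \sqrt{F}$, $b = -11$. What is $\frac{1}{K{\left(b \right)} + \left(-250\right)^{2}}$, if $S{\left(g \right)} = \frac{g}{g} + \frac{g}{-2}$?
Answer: $\frac{250000}{15625001859} - \frac{26 i \sqrt{11}}{15625001859} \approx 1.6 \cdot 10^{-5} - 5.5189 \cdot 10^{-9} i$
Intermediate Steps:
$S{\left(g \right)} = 1 - \frac{g}{2}$ ($S{\left(g \right)} = 1 + g \left(- \frac{1}{2}\right) = 1 - \frac{g}{2}$)
$K{\left(F \right)} = \sqrt{F} \left(1 - \frac{F}{2}\right)$ ($K{\left(F \right)} = \left(1 - \frac{F}{2}\right) \sqrt{F} = \sqrt{F} \left(1 - \frac{F}{2}\right)$)
$\frac{1}{K{\left(b \right)} + \left(-250\right)^{2}} = \frac{1}{\frac{\sqrt{-11} \left(2 - -11\right)}{2} + \left(-250\right)^{2}} = \frac{1}{\frac{i \sqrt{11} \left(2 + 11\right)}{2} + 62500} = \frac{1}{\frac{1}{2} i \sqrt{11} \cdot 13 + 62500} = \frac{1}{\frac{13 i \sqrt{11}}{2} + 62500} = \frac{1}{62500 + \frac{13 i \sqrt{11}}{2}}$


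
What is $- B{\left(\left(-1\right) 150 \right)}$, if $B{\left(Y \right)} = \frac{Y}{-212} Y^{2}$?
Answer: $- \frac{843750}{53} \approx -15920.0$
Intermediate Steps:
$B{\left(Y \right)} = - \frac{Y^{3}}{212}$ ($B{\left(Y \right)} = Y \left(- \frac{1}{212}\right) Y^{2} = - \frac{Y}{212} Y^{2} = - \frac{Y^{3}}{212}$)
$- B{\left(\left(-1\right) 150 \right)} = - \frac{\left(-1\right) \left(\left(-1\right) 150\right)^{3}}{212} = - \frac{\left(-1\right) \left(-150\right)^{3}}{212} = - \frac{\left(-1\right) \left(-3375000\right)}{212} = \left(-1\right) \frac{843750}{53} = - \frac{843750}{53}$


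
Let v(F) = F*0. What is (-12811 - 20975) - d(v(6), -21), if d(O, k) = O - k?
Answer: -33807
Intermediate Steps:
v(F) = 0
(-12811 - 20975) - d(v(6), -21) = (-12811 - 20975) - (0 - 1*(-21)) = -33786 - (0 + 21) = -33786 - 1*21 = -33786 - 21 = -33807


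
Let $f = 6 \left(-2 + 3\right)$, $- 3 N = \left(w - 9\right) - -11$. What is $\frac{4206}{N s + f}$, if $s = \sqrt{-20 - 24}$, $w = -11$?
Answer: $\frac{701}{12} - \frac{701 i \sqrt{11}}{12} \approx 58.417 - 193.75 i$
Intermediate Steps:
$N = 3$ ($N = - \frac{\left(-11 - 9\right) - -11}{3} = - \frac{\left(-11 - 9\right) + 11}{3} = - \frac{-20 + 11}{3} = \left(- \frac{1}{3}\right) \left(-9\right) = 3$)
$s = 2 i \sqrt{11}$ ($s = \sqrt{-44} = 2 i \sqrt{11} \approx 6.6332 i$)
$f = 6$ ($f = 6 \cdot 1 = 6$)
$\frac{4206}{N s + f} = \frac{4206}{3 \cdot 2 i \sqrt{11} + 6} = \frac{4206}{6 i \sqrt{11} + 6} = \frac{4206}{6 + 6 i \sqrt{11}}$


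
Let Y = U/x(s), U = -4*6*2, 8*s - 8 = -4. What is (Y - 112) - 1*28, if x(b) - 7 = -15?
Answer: -134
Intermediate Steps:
s = 1/2 (s = 1 + (1/8)*(-4) = 1 - 1/2 = 1/2 ≈ 0.50000)
x(b) = -8 (x(b) = 7 - 15 = -8)
U = -48 (U = -24*2 = -48)
Y = 6 (Y = -48/(-8) = -48*(-1/8) = 6)
(Y - 112) - 1*28 = (6 - 112) - 1*28 = -106 - 28 = -134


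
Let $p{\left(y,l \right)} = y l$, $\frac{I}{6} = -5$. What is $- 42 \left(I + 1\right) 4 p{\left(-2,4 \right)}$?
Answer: $-38976$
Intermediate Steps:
$I = -30$ ($I = 6 \left(-5\right) = -30$)
$p{\left(y,l \right)} = l y$
$- 42 \left(I + 1\right) 4 p{\left(-2,4 \right)} = - 42 \left(-30 + 1\right) 4 \cdot 4 \left(-2\right) = - 42 \left(\left(-29\right) 4\right) \left(-8\right) = \left(-42\right) \left(-116\right) \left(-8\right) = 4872 \left(-8\right) = -38976$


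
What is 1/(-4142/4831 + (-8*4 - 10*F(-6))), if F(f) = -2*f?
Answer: -4831/738454 ≈ -0.0065420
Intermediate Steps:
1/(-4142/4831 + (-8*4 - 10*F(-6))) = 1/(-4142/4831 + (-8*4 - (-20)*(-6))) = 1/(-4142*1/4831 + (-32 - 10*12)) = 1/(-4142/4831 + (-32 - 120)) = 1/(-4142/4831 - 152) = 1/(-738454/4831) = -4831/738454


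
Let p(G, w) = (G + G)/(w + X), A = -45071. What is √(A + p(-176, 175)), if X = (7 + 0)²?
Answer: 2*I*√552139/7 ≈ 212.3*I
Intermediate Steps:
X = 49 (X = 7² = 49)
p(G, w) = 2*G/(49 + w) (p(G, w) = (G + G)/(w + 49) = (2*G)/(49 + w) = 2*G/(49 + w))
√(A + p(-176, 175)) = √(-45071 + 2*(-176)/(49 + 175)) = √(-45071 + 2*(-176)/224) = √(-45071 + 2*(-176)*(1/224)) = √(-45071 - 11/7) = √(-315508/7) = 2*I*√552139/7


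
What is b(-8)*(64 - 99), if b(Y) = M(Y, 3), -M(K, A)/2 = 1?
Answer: 70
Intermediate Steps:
M(K, A) = -2 (M(K, A) = -2*1 = -2)
b(Y) = -2
b(-8)*(64 - 99) = -2*(64 - 99) = -2*(-35) = 70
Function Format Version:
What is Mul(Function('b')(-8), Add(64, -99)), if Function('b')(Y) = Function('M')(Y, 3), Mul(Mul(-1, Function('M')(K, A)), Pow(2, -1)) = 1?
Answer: 70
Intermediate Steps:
Function('M')(K, A) = -2 (Function('M')(K, A) = Mul(-2, 1) = -2)
Function('b')(Y) = -2
Mul(Function('b')(-8), Add(64, -99)) = Mul(-2, Add(64, -99)) = Mul(-2, -35) = 70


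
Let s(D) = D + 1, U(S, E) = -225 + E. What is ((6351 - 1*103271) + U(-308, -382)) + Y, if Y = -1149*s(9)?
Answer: -109017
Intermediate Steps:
s(D) = 1 + D
Y = -11490 (Y = -1149*(1 + 9) = -1149*10 = -11490)
((6351 - 1*103271) + U(-308, -382)) + Y = ((6351 - 1*103271) + (-225 - 382)) - 11490 = ((6351 - 103271) - 607) - 11490 = (-96920 - 607) - 11490 = -97527 - 11490 = -109017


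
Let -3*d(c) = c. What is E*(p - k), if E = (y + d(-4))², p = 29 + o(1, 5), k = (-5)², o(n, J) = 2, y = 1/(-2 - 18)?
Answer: 5929/600 ≈ 9.8817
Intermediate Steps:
d(c) = -c/3
y = -1/20 (y = 1/(-20) = -1/20 ≈ -0.050000)
k = 25
p = 31 (p = 29 + 2 = 31)
E = 5929/3600 (E = (-1/20 - ⅓*(-4))² = (-1/20 + 4/3)² = (77/60)² = 5929/3600 ≈ 1.6469)
E*(p - k) = 5929*(31 - 1*25)/3600 = 5929*(31 - 25)/3600 = (5929/3600)*6 = 5929/600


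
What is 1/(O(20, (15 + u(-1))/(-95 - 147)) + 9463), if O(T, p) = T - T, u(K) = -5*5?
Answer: 1/9463 ≈ 0.00010567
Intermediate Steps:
u(K) = -25
O(T, p) = 0
1/(O(20, (15 + u(-1))/(-95 - 147)) + 9463) = 1/(0 + 9463) = 1/9463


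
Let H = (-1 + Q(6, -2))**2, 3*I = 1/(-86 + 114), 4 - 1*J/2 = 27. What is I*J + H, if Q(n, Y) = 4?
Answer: 355/42 ≈ 8.4524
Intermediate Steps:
J = -46 (J = 8 - 2*27 = 8 - 54 = -46)
I = 1/84 (I = 1/(3*(-86 + 114)) = (1/3)/28 = (1/3)*(1/28) = 1/84 ≈ 0.011905)
H = 9 (H = (-1 + 4)**2 = 3**2 = 9)
I*J + H = (1/84)*(-46) + 9 = -23/42 + 9 = 355/42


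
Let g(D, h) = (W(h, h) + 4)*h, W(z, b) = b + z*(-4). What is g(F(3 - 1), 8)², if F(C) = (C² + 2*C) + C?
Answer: 25600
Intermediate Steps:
W(z, b) = b - 4*z
F(C) = C² + 3*C
g(D, h) = h*(4 - 3*h) (g(D, h) = ((h - 4*h) + 4)*h = (-3*h + 4)*h = (4 - 3*h)*h = h*(4 - 3*h))
g(F(3 - 1), 8)² = (8*(4 - 3*8))² = (8*(4 - 24))² = (8*(-20))² = (-160)² = 25600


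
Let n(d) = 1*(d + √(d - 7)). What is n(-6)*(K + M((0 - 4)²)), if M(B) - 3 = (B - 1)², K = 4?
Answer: -1392 + 232*I*√13 ≈ -1392.0 + 836.49*I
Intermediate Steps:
n(d) = d + √(-7 + d) (n(d) = 1*(d + √(-7 + d)) = d + √(-7 + d))
M(B) = 3 + (-1 + B)² (M(B) = 3 + (B - 1)² = 3 + (-1 + B)²)
n(-6)*(K + M((0 - 4)²)) = (-6 + √(-7 - 6))*(4 + (3 + (-1 + (0 - 4)²)²)) = (-6 + √(-13))*(4 + (3 + (-1 + (-4)²)²)) = (-6 + I*√13)*(4 + (3 + (-1 + 16)²)) = (-6 + I*√13)*(4 + (3 + 15²)) = (-6 + I*√13)*(4 + (3 + 225)) = (-6 + I*√13)*(4 + 228) = (-6 + I*√13)*232 = -1392 + 232*I*√13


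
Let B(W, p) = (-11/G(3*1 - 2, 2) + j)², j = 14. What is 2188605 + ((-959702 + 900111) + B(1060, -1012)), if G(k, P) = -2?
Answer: 8517577/4 ≈ 2.1294e+6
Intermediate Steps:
B(W, p) = 1521/4 (B(W, p) = (-11/(-2) + 14)² = (-11*(-½) + 14)² = (11/2 + 14)² = (39/2)² = 1521/4)
2188605 + ((-959702 + 900111) + B(1060, -1012)) = 2188605 + ((-959702 + 900111) + 1521/4) = 2188605 + (-59591 + 1521/4) = 2188605 - 236843/4 = 8517577/4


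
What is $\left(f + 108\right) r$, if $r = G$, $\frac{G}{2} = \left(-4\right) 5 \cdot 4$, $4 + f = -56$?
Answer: $-7680$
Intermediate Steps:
$f = -60$ ($f = -4 - 56 = -60$)
$G = -160$ ($G = 2 \left(-4\right) 5 \cdot 4 = 2 \left(\left(-20\right) 4\right) = 2 \left(-80\right) = -160$)
$r = -160$
$\left(f + 108\right) r = \left(-60 + 108\right) \left(-160\right) = 48 \left(-160\right) = -7680$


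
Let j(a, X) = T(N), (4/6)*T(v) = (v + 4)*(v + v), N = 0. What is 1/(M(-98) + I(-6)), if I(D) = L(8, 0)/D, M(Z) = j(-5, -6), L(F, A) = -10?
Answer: ⅗ ≈ 0.60000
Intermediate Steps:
T(v) = 3*v*(4 + v) (T(v) = 3*((v + 4)*(v + v))/2 = 3*((4 + v)*(2*v))/2 = 3*(2*v*(4 + v))/2 = 3*v*(4 + v))
j(a, X) = 0 (j(a, X) = 3*0*(4 + 0) = 3*0*4 = 0)
M(Z) = 0
I(D) = -10/D
1/(M(-98) + I(-6)) = 1/(0 - 10/(-6)) = 1/(0 - 10*(-⅙)) = 1/(0 + 5/3) = 1/(5/3) = ⅗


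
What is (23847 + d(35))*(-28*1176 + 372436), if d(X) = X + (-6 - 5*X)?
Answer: 8046679108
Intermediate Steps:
d(X) = -6 - 4*X
(23847 + d(35))*(-28*1176 + 372436) = (23847 + (-6 - 4*35))*(-28*1176 + 372436) = (23847 + (-6 - 140))*(-32928 + 372436) = (23847 - 146)*339508 = 23701*339508 = 8046679108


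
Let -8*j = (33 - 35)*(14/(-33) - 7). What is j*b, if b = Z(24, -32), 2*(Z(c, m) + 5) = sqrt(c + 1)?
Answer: 1225/264 ≈ 4.6402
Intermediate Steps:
Z(c, m) = -5 + sqrt(1 + c)/2 (Z(c, m) = -5 + sqrt(c + 1)/2 = -5 + sqrt(1 + c)/2)
b = -5/2 (b = -5 + sqrt(1 + 24)/2 = -5 + sqrt(25)/2 = -5 + (1/2)*5 = -5 + 5/2 = -5/2 ≈ -2.5000)
j = -245/132 (j = -(33 - 35)*(14/(-33) - 7)/8 = -(-1)*(14*(-1/33) - 7)/4 = -(-1)*(-14/33 - 7)/4 = -(-1)*(-245)/(4*33) = -1/8*490/33 = -245/132 ≈ -1.8561)
j*b = -245/132*(-5/2) = 1225/264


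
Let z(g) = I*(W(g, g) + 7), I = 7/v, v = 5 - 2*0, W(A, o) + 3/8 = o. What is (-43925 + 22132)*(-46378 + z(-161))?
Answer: 8123406129/8 ≈ 1.0154e+9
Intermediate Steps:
W(A, o) = -3/8 + o
v = 5 (v = 5 + 0 = 5)
I = 7/5 ≈ 1.4000
z(g) = 371/40 + 7*g/5 (z(g) = 7*((-3/8 + g) + 7)/5 = 7*(53/8 + g)/5 = 371/40 + 7*g/5)
(-43925 + 22132)*(-46378 + z(-161)) = (-43925 + 22132)*(-46378 + (371/40 + (7/5)*(-161))) = -21793*(-46378 + (371/40 - 1127/5)) = -21793*(-46378 - 1729/8) = -21793*(-372753/8) = 8123406129/8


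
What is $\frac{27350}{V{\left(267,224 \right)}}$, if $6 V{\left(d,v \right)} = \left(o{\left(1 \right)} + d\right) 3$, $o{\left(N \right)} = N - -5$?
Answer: $\frac{54700}{273} \approx 200.37$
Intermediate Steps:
$o{\left(N \right)} = 5 + N$ ($o{\left(N \right)} = N + 5 = 5 + N$)
$V{\left(d,v \right)} = 3 + \frac{d}{2}$ ($V{\left(d,v \right)} = \frac{\left(\left(5 + 1\right) + d\right) 3}{6} = \frac{\left(6 + d\right) 3}{6} = \frac{18 + 3 d}{6} = 3 + \frac{d}{2}$)
$\frac{27350}{V{\left(267,224 \right)}} = \frac{27350}{3 + \frac{1}{2} \cdot 267} = \frac{27350}{3 + \frac{267}{2}} = \frac{27350}{\frac{273}{2}} = 27350 \cdot \frac{2}{273} = \frac{54700}{273}$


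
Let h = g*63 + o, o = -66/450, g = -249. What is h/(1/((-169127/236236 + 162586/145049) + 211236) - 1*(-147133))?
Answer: -405523020264539938232/3803484458348638325375 ≈ -0.10662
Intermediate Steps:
o = -11/75 (o = -66*1/450 = -11/75 ≈ -0.14667)
h = -1176536/75 (h = -249*63 - 11/75 = -15687 - 11/75 = -1176536/75 ≈ -15687.)
h/(1/((-169127/236236 + 162586/145049) + 211236) - 1*(-147133)) = -1176536/(75*(1/((-169127/236236 + 162586/145049) + 211236) - 1*(-147133))) = -1176536/(75*(1/((-169127*1/236236 + 162586*(1/145049)) + 211236) + 147133)) = -1176536/(75*(1/((-24161/33748 + 162586/145049) + 211236) + 147133)) = -1176536/(75*(1/(1982423439/4895113652 + 211236) + 147133)) = -1176536/(75*(1/(1034026209817311/4895113652) + 147133)) = -1176536/(75*(4895113652/1034026209817311 + 147133)) = -1176536/(75*152139378333945533015/1034026209817311) = -1176536/75*1034026209817311/152139378333945533015 = -405523020264539938232/3803484458348638325375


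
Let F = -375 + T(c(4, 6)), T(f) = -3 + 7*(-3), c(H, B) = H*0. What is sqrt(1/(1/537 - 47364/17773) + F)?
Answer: 7*I*sqrt(5265304592013330)/25416695 ≈ 19.984*I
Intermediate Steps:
c(H, B) = 0
T(f) = -24 (T(f) = -3 - 21 = -24)
F = -399 (F = -375 - 24 = -399)
sqrt(1/(1/537 - 47364/17773) + F) = sqrt(1/(1/537 - 47364/17773) - 399) = sqrt(1/(-25416695/9544101) - 399) = sqrt(-9544101/25416695 - 399) = sqrt(-10150805406/25416695) = 7*I*sqrt(5265304592013330)/25416695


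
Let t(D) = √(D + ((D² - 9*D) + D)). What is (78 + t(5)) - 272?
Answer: -194 + I*√10 ≈ -194.0 + 3.1623*I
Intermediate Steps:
t(D) = √(D² - 7*D) (t(D) = √(D + (D² - 8*D)) = √(D² - 7*D))
(78 + t(5)) - 272 = (78 + √(5*(-7 + 5))) - 272 = (78 + √(5*(-2))) - 272 = (78 + √(-10)) - 272 = (78 + I*√10) - 272 = -194 + I*√10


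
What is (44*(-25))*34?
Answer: -37400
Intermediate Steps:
(44*(-25))*34 = -1100*34 = -37400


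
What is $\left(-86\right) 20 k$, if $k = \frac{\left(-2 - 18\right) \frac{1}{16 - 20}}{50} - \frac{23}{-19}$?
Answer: $- \frac{42828}{19} \approx -2254.1$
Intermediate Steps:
$k = \frac{249}{190}$ ($k = - \frac{20}{-4} \cdot \frac{1}{50} - - \frac{23}{19} = \left(-20\right) \left(- \frac{1}{4}\right) \frac{1}{50} + \frac{23}{19} = 5 \cdot \frac{1}{50} + \frac{23}{19} = \frac{1}{10} + \frac{23}{19} = \frac{249}{190} \approx 1.3105$)
$\left(-86\right) 20 k = \left(-86\right) 20 \cdot \frac{249}{190} = \left(-1720\right) \frac{249}{190} = - \frac{42828}{19}$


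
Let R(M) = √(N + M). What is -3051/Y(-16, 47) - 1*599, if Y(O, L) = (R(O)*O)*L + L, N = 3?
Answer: -93724388/156463 - 48816*I*√13/156463 ≈ -599.02 - 1.1249*I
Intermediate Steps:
R(M) = √(3 + M)
Y(O, L) = L + L*O*√(3 + O) (Y(O, L) = (√(3 + O)*O)*L + L = (O*√(3 + O))*L + L = L*O*√(3 + O) + L = L + L*O*√(3 + O))
-3051/Y(-16, 47) - 1*599 = -3051*1/(47*(1 - 16*√(3 - 16))) - 1*599 = -3051*1/(47*(1 - 16*I*√13)) - 599 = -3051/(47 - 752*I*√13) - 599 = -599 - 3051/(47 - 752*I*√13)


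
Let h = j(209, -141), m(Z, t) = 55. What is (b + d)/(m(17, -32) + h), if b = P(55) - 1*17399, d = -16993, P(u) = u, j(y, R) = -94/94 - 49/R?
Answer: -4841517/7663 ≈ -631.80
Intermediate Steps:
j(y, R) = -1 - 49/R (j(y, R) = -94*1/94 - 49/R = -1 - 49/R)
h = -92/141 (h = (-49 - 1*(-141))/(-141) = -(-49 + 141)/141 = -1/141*92 = -92/141 ≈ -0.65248)
b = -17344 (b = 55 - 1*17399 = 55 - 17399 = -17344)
(b + d)/(m(17, -32) + h) = (-17344 - 16993)/(55 - 92/141) = -34337/7663/141 = -34337*141/7663 = -4841517/7663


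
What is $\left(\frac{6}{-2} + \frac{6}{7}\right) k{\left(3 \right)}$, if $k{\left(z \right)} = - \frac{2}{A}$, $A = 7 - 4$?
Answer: $\frac{10}{7} \approx 1.4286$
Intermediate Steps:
$A = 3$ ($A = 7 - 4 = 3$)
$k{\left(z \right)} = - \frac{2}{3}$
$\left(\frac{6}{-2} + \frac{6}{7}\right) k{\left(3 \right)} = \left(\frac{6}{-2} + \frac{6}{7}\right) \left(- \frac{2}{3}\right) = \left(6 \left(- \frac{1}{2}\right) + 6 \cdot \frac{1}{7}\right) \left(- \frac{2}{3}\right) = \left(-3 + \frac{6}{7}\right) \left(- \frac{2}{3}\right) = \left(- \frac{15}{7}\right) \left(- \frac{2}{3}\right) = \frac{10}{7}$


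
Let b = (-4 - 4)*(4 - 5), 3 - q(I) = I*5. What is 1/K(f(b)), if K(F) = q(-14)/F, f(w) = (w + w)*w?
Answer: 128/73 ≈ 1.7534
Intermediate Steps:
q(I) = 3 - 5*I (q(I) = 3 - I*5 = 3 - 5*I)
b = 8 (b = -8*(-1) = 8)
f(w) = 2*w**2 (f(w) = (2*w)*w = 2*w**2)
K(F) = 73/F (K(F) = (3 - 5*(-14))/F = (3 + 70)/F = 73/F)
1/K(f(b)) = 1/(73/((2*8**2))) = 1/(73/((2*64))) = 1/(73/128) = 128/73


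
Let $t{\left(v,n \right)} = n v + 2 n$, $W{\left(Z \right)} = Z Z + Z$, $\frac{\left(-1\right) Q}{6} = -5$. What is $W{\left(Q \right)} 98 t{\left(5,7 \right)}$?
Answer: $4465860$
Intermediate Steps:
$Q = 30$ ($Q = \left(-6\right) \left(-5\right) = 30$)
$W{\left(Z \right)} = Z + Z^{2}$ ($W{\left(Z \right)} = Z^{2} + Z = Z + Z^{2}$)
$t{\left(v,n \right)} = 2 n + n v$
$W{\left(Q \right)} 98 t{\left(5,7 \right)} = 30 \left(1 + 30\right) 98 \cdot 7 \left(2 + 5\right) = 30 \cdot 31 \cdot 98 \cdot 7 \cdot 7 = 930 \cdot 98 \cdot 49 = 91140 \cdot 49 = 4465860$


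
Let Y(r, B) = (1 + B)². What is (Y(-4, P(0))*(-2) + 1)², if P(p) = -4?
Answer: 289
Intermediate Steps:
(Y(-4, P(0))*(-2) + 1)² = ((1 - 4)²*(-2) + 1)² = ((-3)²*(-2) + 1)² = (9*(-2) + 1)² = (-18 + 1)² = (-17)² = 289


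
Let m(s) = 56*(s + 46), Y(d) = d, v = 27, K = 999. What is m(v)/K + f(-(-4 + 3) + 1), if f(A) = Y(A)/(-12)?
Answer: 7843/1998 ≈ 3.9254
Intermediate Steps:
m(s) = 2576 + 56*s (m(s) = 56*(46 + s) = 2576 + 56*s)
f(A) = -A/12 (f(A) = A/(-12) = A*(-1/12) = -A/12)
m(v)/K + f(-(-4 + 3) + 1) = (2576 + 56*27)/999 - (-(-4 + 3) + 1)/12 = (2576 + 1512)*(1/999) - (-1*(-1) + 1)/12 = 4088*(1/999) - (1 + 1)/12 = 4088/999 - 1/12*2 = 4088/999 - ⅙ = 7843/1998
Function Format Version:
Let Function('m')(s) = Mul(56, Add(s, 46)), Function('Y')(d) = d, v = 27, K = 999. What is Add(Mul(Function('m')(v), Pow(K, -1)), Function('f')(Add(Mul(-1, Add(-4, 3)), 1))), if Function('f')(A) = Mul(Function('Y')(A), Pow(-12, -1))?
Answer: Rational(7843, 1998) ≈ 3.9254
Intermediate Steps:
Function('m')(s) = Add(2576, Mul(56, s)) (Function('m')(s) = Mul(56, Add(46, s)) = Add(2576, Mul(56, s)))
Function('f')(A) = Mul(Rational(-1, 12), A) (Function('f')(A) = Mul(A, Pow(-12, -1)) = Mul(A, Rational(-1, 12)) = Mul(Rational(-1, 12), A))
Add(Mul(Function('m')(v), Pow(K, -1)), Function('f')(Add(Mul(-1, Add(-4, 3)), 1))) = Add(Mul(Add(2576, Mul(56, 27)), Pow(999, -1)), Mul(Rational(-1, 12), Add(Mul(-1, Add(-4, 3)), 1))) = Add(Mul(Add(2576, 1512), Rational(1, 999)), Mul(Rational(-1, 12), Add(Mul(-1, -1), 1))) = Add(Mul(4088, Rational(1, 999)), Mul(Rational(-1, 12), Add(1, 1))) = Add(Rational(4088, 999), Mul(Rational(-1, 12), 2)) = Add(Rational(4088, 999), Rational(-1, 6)) = Rational(7843, 1998)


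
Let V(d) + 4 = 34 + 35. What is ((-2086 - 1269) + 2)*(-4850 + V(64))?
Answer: 16044105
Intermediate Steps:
V(d) = 65 (V(d) = -4 + (34 + 35) = -4 + 69 = 65)
((-2086 - 1269) + 2)*(-4850 + V(64)) = ((-2086 - 1269) + 2)*(-4850 + 65) = (-3355 + 2)*(-4785) = -3353*(-4785) = 16044105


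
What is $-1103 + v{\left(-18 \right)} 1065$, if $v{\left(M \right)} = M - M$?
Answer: $-1103$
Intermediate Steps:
$v{\left(M \right)} = 0$
$-1103 + v{\left(-18 \right)} 1065 = -1103 + 0 \cdot 1065 = -1103 + 0 = -1103$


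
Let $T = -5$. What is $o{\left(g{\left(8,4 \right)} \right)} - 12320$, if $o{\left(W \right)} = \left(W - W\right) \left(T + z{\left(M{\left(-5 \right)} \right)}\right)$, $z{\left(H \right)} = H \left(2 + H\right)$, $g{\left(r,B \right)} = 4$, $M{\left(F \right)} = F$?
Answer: $-12320$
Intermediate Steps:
$o{\left(W \right)} = 0$ ($o{\left(W \right)} = \left(W - W\right) \left(-5 - 5 \left(2 - 5\right)\right) = 0 \left(-5 - -15\right) = 0 \left(-5 + 15\right) = 0 \cdot 10 = 0$)
$o{\left(g{\left(8,4 \right)} \right)} - 12320 = 0 - 12320 = -12320$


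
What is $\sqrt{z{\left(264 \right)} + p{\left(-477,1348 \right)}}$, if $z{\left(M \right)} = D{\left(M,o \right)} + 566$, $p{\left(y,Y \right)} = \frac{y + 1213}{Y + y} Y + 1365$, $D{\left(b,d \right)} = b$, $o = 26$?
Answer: $\frac{29 \sqrt{3007563}}{871} \approx 57.741$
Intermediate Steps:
$p{\left(y,Y \right)} = 1365 + \frac{Y \left(1213 + y\right)}{Y + y}$ ($p{\left(y,Y \right)} = \frac{1213 + y}{Y + y} Y + 1365 = \frac{Y \left(1213 + y\right)}{Y + y} + 1365 = 1365 + \frac{Y \left(1213 + y\right)}{Y + y}$)
$z{\left(M \right)} = 566 + M$ ($z{\left(M \right)} = M + 566 = 566 + M$)
$\sqrt{z{\left(264 \right)} + p{\left(-477,1348 \right)}} = \sqrt{\left(566 + 264\right) + \frac{1365 \left(-477\right) + 2578 \cdot 1348 + 1348 \left(-477\right)}{1348 - 477}} = \sqrt{830 + \frac{-651105 + 3475144 - 642996}{871}} = \sqrt{830 + \frac{1}{871} \cdot 2181043} = \sqrt{830 + \frac{2181043}{871}} = \sqrt{\frac{2903973}{871}} = \frac{29 \sqrt{3007563}}{871}$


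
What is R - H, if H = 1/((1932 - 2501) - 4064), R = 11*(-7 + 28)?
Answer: 1070224/4633 ≈ 231.00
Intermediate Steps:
R = 231 (R = 11*21 = 231)
H = -1/4633 (H = 1/(-569 - 4064) = 1/(-4633) = -1/4633 ≈ -0.00021584)
R - H = 231 - 1*(-1/4633) = 231 + 1/4633 = 1070224/4633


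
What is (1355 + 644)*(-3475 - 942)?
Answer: -8829583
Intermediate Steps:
(1355 + 644)*(-3475 - 942) = 1999*(-4417) = -8829583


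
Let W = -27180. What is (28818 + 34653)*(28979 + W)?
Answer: 114184329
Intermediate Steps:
(28818 + 34653)*(28979 + W) = (28818 + 34653)*(28979 - 27180) = 63471*1799 = 114184329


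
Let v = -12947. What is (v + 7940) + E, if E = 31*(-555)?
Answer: -22212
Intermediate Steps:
E = -17205
(v + 7940) + E = (-12947 + 7940) - 17205 = -5007 - 17205 = -22212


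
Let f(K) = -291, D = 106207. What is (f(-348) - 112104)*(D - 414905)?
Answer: 34696111710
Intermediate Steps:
(f(-348) - 112104)*(D - 414905) = (-291 - 112104)*(106207 - 414905) = -112395*(-308698) = 34696111710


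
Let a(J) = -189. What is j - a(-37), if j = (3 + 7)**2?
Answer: 289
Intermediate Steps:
j = 100 (j = 10**2 = 100)
j - a(-37) = 100 - 1*(-189) = 100 + 189 = 289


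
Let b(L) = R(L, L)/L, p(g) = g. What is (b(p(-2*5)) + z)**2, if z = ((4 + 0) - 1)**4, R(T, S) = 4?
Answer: 162409/25 ≈ 6496.4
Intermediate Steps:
z = 81 (z = (4 - 1)**4 = 3**4 = 81)
b(L) = 4/L
(b(p(-2*5)) + z)**2 = (4/((-2*5)) + 81)**2 = (4/(-10) + 81)**2 = (4*(-1/10) + 81)**2 = (-2/5 + 81)**2 = (403/5)**2 = 162409/25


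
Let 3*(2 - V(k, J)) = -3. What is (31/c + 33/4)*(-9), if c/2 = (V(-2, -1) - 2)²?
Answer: -855/4 ≈ -213.75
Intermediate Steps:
V(k, J) = 3 (V(k, J) = 2 - ⅓*(-3) = 2 + 1 = 3)
c = 2 (c = 2*(3 - 2)² = 2*1² = 2*1 = 2)
(31/c + 33/4)*(-9) = (31/2 + 33/4)*(-9) = (95/4)*(-9) = -855/4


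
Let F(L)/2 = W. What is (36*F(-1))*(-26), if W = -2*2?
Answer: 7488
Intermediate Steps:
W = -4
F(L) = -8 (F(L) = 2*(-4) = -8)
(36*F(-1))*(-26) = (36*(-8))*(-26) = -288*(-26) = 7488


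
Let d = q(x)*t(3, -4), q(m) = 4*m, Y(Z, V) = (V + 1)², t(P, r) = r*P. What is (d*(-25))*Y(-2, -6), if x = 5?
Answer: 150000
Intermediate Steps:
t(P, r) = P*r
Y(Z, V) = (1 + V)²
d = -240 (d = (4*5)*(3*(-4)) = 20*(-12) = -240)
(d*(-25))*Y(-2, -6) = (-240*(-25))*(1 - 6)² = 6000*(-5)² = 6000*25 = 150000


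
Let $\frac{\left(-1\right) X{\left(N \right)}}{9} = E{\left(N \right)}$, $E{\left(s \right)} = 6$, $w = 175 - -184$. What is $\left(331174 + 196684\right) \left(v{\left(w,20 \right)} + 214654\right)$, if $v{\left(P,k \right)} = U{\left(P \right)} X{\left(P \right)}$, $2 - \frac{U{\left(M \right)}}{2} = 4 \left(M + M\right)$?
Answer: $276921696812$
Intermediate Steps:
$w = 359$ ($w = 175 + 184 = 359$)
$X{\left(N \right)} = -54$ ($X{\left(N \right)} = \left(-9\right) 6 = -54$)
$U{\left(M \right)} = 4 - 16 M$ ($U{\left(M \right)} = 4 - 2 \cdot 4 \left(M + M\right) = 4 - 2 \cdot 4 \cdot 2 M = 4 - 2 \cdot 8 M = 4 - 16 M$)
$v{\left(P,k \right)} = -216 + 864 P$ ($v{\left(P,k \right)} = \left(4 - 16 P\right) \left(-54\right) = -216 + 864 P$)
$\left(331174 + 196684\right) \left(v{\left(w,20 \right)} + 214654\right) = \left(331174 + 196684\right) \left(\left(-216 + 864 \cdot 359\right) + 214654\right) = 527858 \left(\left(-216 + 310176\right) + 214654\right) = 527858 \left(309960 + 214654\right) = 527858 \cdot 524614 = 276921696812$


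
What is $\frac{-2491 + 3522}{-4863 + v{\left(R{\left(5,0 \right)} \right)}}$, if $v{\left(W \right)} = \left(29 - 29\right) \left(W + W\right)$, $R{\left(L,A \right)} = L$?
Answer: $- \frac{1031}{4863} \approx -0.21201$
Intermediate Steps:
$v{\left(W \right)} = 0$ ($v{\left(W \right)} = 0 \cdot 2 W = 0$)
$\frac{-2491 + 3522}{-4863 + v{\left(R{\left(5,0 \right)} \right)}} = \frac{-2491 + 3522}{-4863 + 0} = \frac{1031}{-4863} = 1031 \left(- \frac{1}{4863}\right) = - \frac{1031}{4863}$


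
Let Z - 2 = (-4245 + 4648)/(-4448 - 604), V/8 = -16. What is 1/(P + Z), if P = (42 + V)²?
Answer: 5052/37374293 ≈ 0.00013517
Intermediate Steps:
V = -128 (V = 8*(-16) = -128)
Z = 9701/5052 (Z = 2 + (-4245 + 4648)/(-4448 - 604) = 2 + 403/(-5052) = 2 + 403*(-1/5052) = 2 - 403/5052 = 9701/5052 ≈ 1.9202)
P = 7396 (P = (42 - 128)² = (-86)² = 7396)
1/(P + Z) = 1/(7396 + 9701/5052) = 1/(37374293/5052) = 5052/37374293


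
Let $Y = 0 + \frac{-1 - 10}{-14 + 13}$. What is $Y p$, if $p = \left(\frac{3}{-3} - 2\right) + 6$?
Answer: $33$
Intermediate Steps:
$Y = 11$ ($Y = 0 - \frac{11}{-1} = 0 - -11 = 0 + 11 = 11$)
$p = 3$ ($p = \left(3 \left(- \frac{1}{3}\right) - 2\right) + 6 = \left(-1 - 2\right) + 6 = -3 + 6 = 3$)
$Y p = 11 \cdot 3 = 33$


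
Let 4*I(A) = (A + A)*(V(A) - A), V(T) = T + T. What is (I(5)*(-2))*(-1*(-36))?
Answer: -900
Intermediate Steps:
V(T) = 2*T
I(A) = A²/2 (I(A) = ((A + A)*(2*A - A))/4 = ((2*A)*A)/4 = (2*A²)/4 = A²/2)
(I(5)*(-2))*(-1*(-36)) = (((½)*5²)*(-2))*(-1*(-36)) = (((½)*25)*(-2))*36 = ((25/2)*(-2))*36 = -25*36 = -900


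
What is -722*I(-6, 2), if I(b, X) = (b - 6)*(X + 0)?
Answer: 17328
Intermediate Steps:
I(b, X) = X*(-6 + b) (I(b, X) = (-6 + b)*X = X*(-6 + b))
-722*I(-6, 2) = -1444*(-6 - 6) = -1444*(-12) = -722*(-24) = 17328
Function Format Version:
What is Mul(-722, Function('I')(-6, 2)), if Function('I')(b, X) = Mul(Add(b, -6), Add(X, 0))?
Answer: 17328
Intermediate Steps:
Function('I')(b, X) = Mul(X, Add(-6, b)) (Function('I')(b, X) = Mul(Add(-6, b), X) = Mul(X, Add(-6, b)))
Mul(-722, Function('I')(-6, 2)) = Mul(-722, Mul(2, Add(-6, -6))) = Mul(-722, Mul(2, -12)) = Mul(-722, -24) = 17328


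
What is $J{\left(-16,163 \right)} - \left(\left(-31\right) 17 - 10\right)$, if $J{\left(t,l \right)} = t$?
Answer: $521$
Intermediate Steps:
$J{\left(-16,163 \right)} - \left(\left(-31\right) 17 - 10\right) = -16 - \left(\left(-31\right) 17 - 10\right) = -16 - \left(-527 - 10\right) = -16 - -537 = -16 + 537 = 521$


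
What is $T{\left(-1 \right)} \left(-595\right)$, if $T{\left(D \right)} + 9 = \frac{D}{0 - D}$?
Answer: $5950$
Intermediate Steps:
$T{\left(D \right)} = -10$ ($T{\left(D \right)} = -9 + \frac{D}{0 - D} = -9 + \frac{D}{\left(-1\right) D} = -9 + D \left(- \frac{1}{D}\right) = -9 - 1 = -10$)
$T{\left(-1 \right)} \left(-595\right) = \left(-10\right) \left(-595\right) = 5950$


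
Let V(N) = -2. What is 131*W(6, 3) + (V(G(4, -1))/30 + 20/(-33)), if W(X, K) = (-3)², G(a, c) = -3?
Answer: 64808/55 ≈ 1178.3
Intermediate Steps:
W(X, K) = 9
131*W(6, 3) + (V(G(4, -1))/30 + 20/(-33)) = 131*9 + (-2/30 + 20/(-33)) = 1179 + (-2*1/30 + 20*(-1/33)) = 1179 + (-1/15 - 20/33) = 1179 - 37/55 = 64808/55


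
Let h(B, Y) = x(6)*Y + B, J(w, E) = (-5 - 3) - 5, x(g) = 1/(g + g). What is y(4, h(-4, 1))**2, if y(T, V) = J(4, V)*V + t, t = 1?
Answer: 388129/144 ≈ 2695.3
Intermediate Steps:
x(g) = 1/(2*g)
J(w, E) = -13 (J(w, E) = -8 - 5 = -13)
h(B, Y) = B + Y/12 (h(B, Y) = ((1/2)/6)*Y + B = ((1/2)*(1/6))*Y + B = Y/12 + B = B + Y/12)
y(T, V) = 1 - 13*V (y(T, V) = -13*V + 1 = 1 - 13*V)
y(4, h(-4, 1))**2 = (1 - 13*(-4 + (1/12)*1))**2 = (1 - 13*(-4 + 1/12))**2 = (1 - 13*(-47/12))**2 = (1 + 611/12)**2 = (623/12)**2 = 388129/144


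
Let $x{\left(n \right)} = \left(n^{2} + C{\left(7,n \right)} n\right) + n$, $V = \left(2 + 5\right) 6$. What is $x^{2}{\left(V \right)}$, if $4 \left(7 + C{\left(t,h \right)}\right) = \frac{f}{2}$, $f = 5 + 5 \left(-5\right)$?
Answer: $1979649$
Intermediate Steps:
$f = -20$ ($f = 5 - 25 = -20$)
$C{\left(t,h \right)} = - \frac{19}{2}$ ($C{\left(t,h \right)} = -7 + \frac{\left(-20\right) \frac{1}{2}}{4} = -7 + \frac{1}{4} \left(-10\right) = -7 - \frac{5}{2} = - \frac{19}{2}$)
$V = 42$ ($V = 7 \cdot 6 = 42$)
$x{\left(n \right)} = n^{2} - \frac{17 n}{2}$ ($x{\left(n \right)} = \left(n^{2} - \frac{19 n}{2}\right) + n = n^{2} - \frac{17 n}{2}$)
$x^{2}{\left(V \right)} = \left(\frac{1}{2} \cdot 42 \left(-17 + 2 \cdot 42\right)\right)^{2} = \left(\frac{1}{2} \cdot 42 \left(-17 + 84\right)\right)^{2} = \left(\frac{1}{2} \cdot 42 \cdot 67\right)^{2} = 1407^{2} = 1979649$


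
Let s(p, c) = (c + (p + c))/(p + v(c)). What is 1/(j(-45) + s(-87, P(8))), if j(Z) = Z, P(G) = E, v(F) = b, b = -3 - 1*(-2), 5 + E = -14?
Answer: -88/3835 ≈ -0.022947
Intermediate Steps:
E = -19 (E = -5 - 14 = -19)
b = -1 (b = -3 + 2 = -1)
v(F) = -1
P(G) = -19
s(p, c) = (p + 2*c)/(-1 + p) (s(p, c) = (c + (p + c))/(p - 1) = (c + (c + p))/(-1 + p) = (p + 2*c)/(-1 + p))
1/(j(-45) + s(-87, P(8))) = 1/(-45 + (-87 + 2*(-19))/(-1 - 87)) = 1/(-45 + (-87 - 38)/(-88)) = 1/(-45 - 1/88*(-125)) = 1/(-45 + 125/88) = 1/(-3835/88) = -88/3835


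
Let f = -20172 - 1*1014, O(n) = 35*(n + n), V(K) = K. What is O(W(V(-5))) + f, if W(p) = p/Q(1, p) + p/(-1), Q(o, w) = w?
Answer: -20766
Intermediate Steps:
W(p) = 1 - p (W(p) = p/p + p/(-1) = 1 + p*(-1) = 1 - p)
O(n) = 70*n (O(n) = 35*(2*n) = 70*n)
f = -21186 (f = -20172 - 1014 = -21186)
O(W(V(-5))) + f = 70*(1 - 1*(-5)) - 21186 = 70*(1 + 5) - 21186 = 70*6 - 21186 = 420 - 21186 = -20766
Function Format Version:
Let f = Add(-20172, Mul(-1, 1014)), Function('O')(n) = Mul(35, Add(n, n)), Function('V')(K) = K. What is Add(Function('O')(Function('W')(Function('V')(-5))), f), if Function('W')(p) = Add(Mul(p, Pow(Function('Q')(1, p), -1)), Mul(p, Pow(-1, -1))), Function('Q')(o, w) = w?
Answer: -20766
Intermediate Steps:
Function('W')(p) = Add(1, Mul(-1, p)) (Function('W')(p) = Add(Mul(p, Pow(p, -1)), Mul(p, Pow(-1, -1))) = Add(1, Mul(p, -1)) = Add(1, Mul(-1, p)))
Function('O')(n) = Mul(70, n) (Function('O')(n) = Mul(35, Mul(2, n)) = Mul(70, n))
f = -21186 (f = Add(-20172, -1014) = -21186)
Add(Function('O')(Function('W')(Function('V')(-5))), f) = Add(Mul(70, Add(1, Mul(-1, -5))), -21186) = Add(Mul(70, Add(1, 5)), -21186) = Add(Mul(70, 6), -21186) = Add(420, -21186) = -20766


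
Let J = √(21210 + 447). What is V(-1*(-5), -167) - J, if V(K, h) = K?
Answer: 5 - √21657 ≈ -142.16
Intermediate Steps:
J = √21657 ≈ 147.16
V(-1*(-5), -167) - J = -1*(-5) - √21657 = 5 - √21657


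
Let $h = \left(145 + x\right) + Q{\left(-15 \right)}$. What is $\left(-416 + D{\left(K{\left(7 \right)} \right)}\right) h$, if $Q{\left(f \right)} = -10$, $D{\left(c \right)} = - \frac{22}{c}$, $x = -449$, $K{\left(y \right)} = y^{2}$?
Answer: $\frac{6407484}{49} \approx 1.3077 \cdot 10^{5}$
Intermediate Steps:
$h = -314$ ($h = \left(145 - 449\right) - 10 = -304 - 10 = -314$)
$\left(-416 + D{\left(K{\left(7 \right)} \right)}\right) h = \left(-416 - \frac{22}{7^{2}}\right) \left(-314\right) = \left(-416 - \frac{22}{49}\right) \left(-314\right) = \left(- \frac{20406}{49}\right) \left(-314\right) = \frac{6407484}{49}$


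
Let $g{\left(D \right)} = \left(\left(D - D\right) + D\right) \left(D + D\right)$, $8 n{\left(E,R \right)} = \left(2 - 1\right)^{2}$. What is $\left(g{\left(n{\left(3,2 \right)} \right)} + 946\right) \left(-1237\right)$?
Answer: $- \frac{37447701}{32} \approx -1.1702 \cdot 10^{6}$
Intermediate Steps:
$n{\left(E,R \right)} = \frac{1}{8}$ ($n{\left(E,R \right)} = \frac{\left(2 - 1\right)^{2}}{8} = \frac{1^{2}}{8} = \frac{1}{8} \cdot 1 = \frac{1}{8}$)
$g{\left(D \right)} = 2 D^{2}$ ($g{\left(D \right)} = \left(0 + D\right) 2 D = D 2 D = 2 D^{2}$)
$\left(g{\left(n{\left(3,2 \right)} \right)} + 946\right) \left(-1237\right) = \left(\frac{2}{64} + 946\right) \left(-1237\right) = \left(2 \cdot \frac{1}{64} + 946\right) \left(-1237\right) = \left(\frac{1}{32} + 946\right) \left(-1237\right) = \frac{30273}{32} \left(-1237\right) = - \frac{37447701}{32}$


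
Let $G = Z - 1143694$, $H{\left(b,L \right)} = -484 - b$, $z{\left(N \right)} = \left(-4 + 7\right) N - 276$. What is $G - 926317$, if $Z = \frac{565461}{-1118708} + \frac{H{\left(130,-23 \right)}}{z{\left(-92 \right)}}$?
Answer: $- \frac{79892932947671}{38595426} \approx -2.07 \cdot 10^{6}$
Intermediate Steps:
$z{\left(N \right)} = -276 + 3 N$ ($z{\left(N \right)} = 3 N - 276 = -276 + 3 N$)
$Z = \frac{23422015}{38595426}$ ($Z = \frac{565461}{-1118708} + \frac{-484 - 130}{-276 + 3 \left(-92\right)} = 565461 \left(- \frac{1}{1118708}\right) + \frac{-484 - 130}{-276 - 276} = - \frac{565461}{1118708} - \frac{614}{-552} = - \frac{565461}{1118708} - - \frac{307}{276} = - \frac{565461}{1118708} + \frac{307}{276} = \frac{23422015}{38595426} \approx 0.60686$)
$G = - \frac{44141333721629}{38595426}$ ($G = \frac{23422015}{38595426} - 1143694 = - \frac{44141333721629}{38595426} \approx -1.1437 \cdot 10^{6}$)
$G - 926317 = - \frac{44141333721629}{38595426} - 926317 = - \frac{79892932947671}{38595426}$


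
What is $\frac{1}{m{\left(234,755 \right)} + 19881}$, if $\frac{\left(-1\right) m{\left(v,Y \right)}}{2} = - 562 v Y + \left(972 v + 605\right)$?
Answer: $\frac{1}{198140855} \approx 5.0469 \cdot 10^{-9}$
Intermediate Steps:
$m{\left(v,Y \right)} = -1210 - 1944 v + 1124 Y v$ ($m{\left(v,Y \right)} = - 2 \left(- 562 v Y + \left(972 v + 605\right)\right) = - 2 \left(- 562 Y v + \left(605 + 972 v\right)\right) = - 2 \left(605 + 972 v - 562 Y v\right) = -1210 - 1944 v + 1124 Y v$)
$\frac{1}{m{\left(234,755 \right)} + 19881} = \frac{1}{\left(-1210 - 454896 + 1124 \cdot 755 \cdot 234\right) + 19881} = \frac{1}{\left(-1210 - 454896 + 198577080\right) + 19881} = \frac{1}{198120974 + 19881} = \frac{1}{198140855}$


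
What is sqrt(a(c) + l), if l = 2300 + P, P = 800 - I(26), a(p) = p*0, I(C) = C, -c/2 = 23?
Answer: sqrt(3074) ≈ 55.444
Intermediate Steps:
c = -46 (c = -2*23 = -46)
a(p) = 0
P = 774 (P = 800 - 1*26 = 800 - 26 = 774)
l = 3074 (l = 2300 + 774 = 3074)
sqrt(a(c) + l) = sqrt(0 + 3074) = sqrt(3074)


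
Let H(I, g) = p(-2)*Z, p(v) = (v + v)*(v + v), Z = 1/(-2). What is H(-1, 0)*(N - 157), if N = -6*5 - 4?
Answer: 1528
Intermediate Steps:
Z = -½ ≈ -0.50000
p(v) = 4*v² (p(v) = (2*v)*(2*v) = 4*v²)
H(I, g) = -8 (H(I, g) = (4*(-2)²)*(-½) = (4*4)*(-½) = 16*(-½) = -8)
N = -34 (N = -30 - 4 = -34)
H(-1, 0)*(N - 157) = -8*(-34 - 157) = -8*(-191) = 1528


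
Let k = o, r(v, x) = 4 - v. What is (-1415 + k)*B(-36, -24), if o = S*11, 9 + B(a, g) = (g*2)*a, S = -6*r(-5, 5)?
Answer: -3453471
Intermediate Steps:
S = -54 (S = -6*(4 - 1*(-5)) = -6*(4 + 5) = -6*9 = -54)
B(a, g) = -9 + 2*a*g (B(a, g) = -9 + (g*2)*a = -9 + (2*g)*a = -9 + 2*a*g)
o = -594 (o = -54*11 = -594)
k = -594
(-1415 + k)*B(-36, -24) = (-1415 - 594)*(-9 + 2*(-36)*(-24)) = -2009*(-9 + 1728) = -2009*1719 = -3453471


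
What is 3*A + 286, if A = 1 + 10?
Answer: 319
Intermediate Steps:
A = 11
3*A + 286 = 3*11 + 286 = 33 + 286 = 319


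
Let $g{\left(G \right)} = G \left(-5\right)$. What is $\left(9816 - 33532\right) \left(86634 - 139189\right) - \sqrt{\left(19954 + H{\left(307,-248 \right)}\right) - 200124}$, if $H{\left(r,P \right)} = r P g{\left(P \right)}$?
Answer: $1246394380 - i \sqrt{94588810} \approx 1.2464 \cdot 10^{9} - 9725.7 i$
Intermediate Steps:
$g{\left(G \right)} = - 5 G$
$H{\left(r,P \right)} = - 5 r P^{2}$ ($H{\left(r,P \right)} = r P \left(- 5 P\right) = P r \left(- 5 P\right) = - 5 r P^{2}$)
$\left(9816 - 33532\right) \left(86634 - 139189\right) - \sqrt{\left(19954 + H{\left(307,-248 \right)}\right) - 200124} = \left(9816 - 33532\right) \left(86634 - 139189\right) - \sqrt{\left(19954 - 1535 \left(-248\right)^{2}\right) - 200124} = \left(-23716\right) \left(-52555\right) - \sqrt{\left(19954 - 1535 \cdot 61504\right) - 200124} = 1246394380 - \sqrt{\left(19954 - 94408640\right) - 200124} = 1246394380 - \sqrt{-94388686 - 200124} = 1246394380 - \sqrt{-94588810} = 1246394380 - i \sqrt{94588810}$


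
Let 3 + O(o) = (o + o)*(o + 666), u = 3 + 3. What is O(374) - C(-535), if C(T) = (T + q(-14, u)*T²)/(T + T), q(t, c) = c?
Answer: 1559043/2 ≈ 7.7952e+5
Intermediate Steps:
u = 6
O(o) = -3 + 2*o*(666 + o) (O(o) = -3 + (o + o)*(o + 666) = -3 + (2*o)*(666 + o) = -3 + 2*o*(666 + o))
C(T) = (T + 6*T²)/(2*T) (C(T) = (T + 6*T²)/(T + T) = (T + 6*T²)/((2*T)) = (T + 6*T²)*(1/(2*T)) = (T + 6*T²)/(2*T))
O(374) - C(-535) = (-3 + 2*374² + 1332*374) - (½ + 3*(-535)) = (-3 + 2*139876 + 498168) - (½ - 1605) = (-3 + 279752 + 498168) - 1*(-3209/2) = 777917 + 3209/2 = 1559043/2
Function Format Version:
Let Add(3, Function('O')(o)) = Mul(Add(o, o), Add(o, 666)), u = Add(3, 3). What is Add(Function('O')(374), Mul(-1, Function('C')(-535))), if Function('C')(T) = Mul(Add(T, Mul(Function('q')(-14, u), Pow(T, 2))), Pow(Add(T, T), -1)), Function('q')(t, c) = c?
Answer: Rational(1559043, 2) ≈ 7.7952e+5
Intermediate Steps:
u = 6
Function('O')(o) = Add(-3, Mul(2, o, Add(666, o))) (Function('O')(o) = Add(-3, Mul(Add(o, o), Add(o, 666))) = Add(-3, Mul(Mul(2, o), Add(666, o))) = Add(-3, Mul(2, o, Add(666, o))))
Function('C')(T) = Mul(Rational(1, 2), Pow(T, -1), Add(T, Mul(6, Pow(T, 2)))) (Function('C')(T) = Mul(Add(T, Mul(6, Pow(T, 2))), Pow(Add(T, T), -1)) = Mul(Add(T, Mul(6, Pow(T, 2))), Pow(Mul(2, T), -1)) = Mul(Add(T, Mul(6, Pow(T, 2))), Mul(Rational(1, 2), Pow(T, -1))) = Mul(Rational(1, 2), Pow(T, -1), Add(T, Mul(6, Pow(T, 2)))))
Add(Function('O')(374), Mul(-1, Function('C')(-535))) = Add(Add(-3, Mul(2, Pow(374, 2)), Mul(1332, 374)), Mul(-1, Add(Rational(1, 2), Mul(3, -535)))) = Add(Add(-3, Mul(2, 139876), 498168), Mul(-1, Add(Rational(1, 2), -1605))) = Add(Add(-3, 279752, 498168), Mul(-1, Rational(-3209, 2))) = Add(777917, Rational(3209, 2)) = Rational(1559043, 2)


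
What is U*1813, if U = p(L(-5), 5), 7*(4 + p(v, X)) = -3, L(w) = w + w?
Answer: -8029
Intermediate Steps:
L(w) = 2*w
p(v, X) = -31/7 (p(v, X) = -4 + (⅐)*(-3) = -4 - 3/7 = -31/7)
U = -31/7 ≈ -4.4286
U*1813 = -31/7*1813 = -8029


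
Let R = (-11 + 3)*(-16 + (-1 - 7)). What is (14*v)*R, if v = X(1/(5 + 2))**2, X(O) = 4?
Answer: 43008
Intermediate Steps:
v = 16 (v = 4**2 = 16)
R = 192 (R = -8*(-16 - 8) = -8*(-24) = 192)
(14*v)*R = (14*16)*192 = 224*192 = 43008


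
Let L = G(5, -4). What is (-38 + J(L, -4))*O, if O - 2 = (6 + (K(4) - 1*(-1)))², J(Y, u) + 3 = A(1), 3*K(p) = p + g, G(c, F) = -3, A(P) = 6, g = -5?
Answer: -14630/9 ≈ -1625.6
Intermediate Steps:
K(p) = -5/3 + p/3 (K(p) = (p - 5)/3 = (-5 + p)/3 = -5/3 + p/3)
L = -3
J(Y, u) = 3 (J(Y, u) = -3 + 6 = 3)
O = 418/9 (O = 2 + (6 + ((-5/3 + (⅓)*4) - 1*(-1)))² = 2 + (6 + ((-5/3 + 4/3) + 1))² = 2 + (6 + (-⅓ + 1))² = 2 + (6 + ⅔)² = 2 + (20/3)² = 2 + 400/9 = 418/9 ≈ 46.444)
(-38 + J(L, -4))*O = (-38 + 3)*(418/9) = -35*418/9 = -14630/9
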